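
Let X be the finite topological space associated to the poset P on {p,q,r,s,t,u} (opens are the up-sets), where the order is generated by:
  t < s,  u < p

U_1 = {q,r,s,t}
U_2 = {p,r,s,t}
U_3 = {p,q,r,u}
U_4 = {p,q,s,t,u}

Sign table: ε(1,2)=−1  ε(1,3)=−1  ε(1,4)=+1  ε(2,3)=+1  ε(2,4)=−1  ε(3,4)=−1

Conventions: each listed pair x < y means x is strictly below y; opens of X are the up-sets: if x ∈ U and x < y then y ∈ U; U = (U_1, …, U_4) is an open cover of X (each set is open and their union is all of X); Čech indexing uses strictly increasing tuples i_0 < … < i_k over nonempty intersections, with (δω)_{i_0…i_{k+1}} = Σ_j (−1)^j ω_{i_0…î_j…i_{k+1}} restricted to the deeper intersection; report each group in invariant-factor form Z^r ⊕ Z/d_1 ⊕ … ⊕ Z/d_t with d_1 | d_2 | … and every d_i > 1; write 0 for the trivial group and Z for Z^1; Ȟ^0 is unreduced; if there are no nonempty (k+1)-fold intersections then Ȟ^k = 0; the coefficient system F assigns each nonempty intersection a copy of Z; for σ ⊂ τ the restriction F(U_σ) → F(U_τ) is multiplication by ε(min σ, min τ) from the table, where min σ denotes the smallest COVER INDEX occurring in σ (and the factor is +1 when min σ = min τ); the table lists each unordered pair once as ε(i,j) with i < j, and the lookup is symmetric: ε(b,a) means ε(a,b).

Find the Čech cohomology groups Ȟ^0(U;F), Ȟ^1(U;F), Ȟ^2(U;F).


nonempty intersections:
  U12={r,s,t} U13={q,r} U14={q,s,t} U23={p,r} U24={p,s,t} U34={p,q,u}
  U123={r} U124={s,t} U134={q} U234={p}
C dims 4,6,4; δ0: rk 3, SNF 1^3; δ1: rk 3, SNF 1^3
Ȟ^0: (4−3)−0=1 ⇒ Z
Ȟ^1: (6−3)−3=0 ⇒ 0
Ȟ^2: (4−0)−3=1 ⇒ Z

Ȟ^0 = Z, Ȟ^1 = 0, Ȟ^2 = Z


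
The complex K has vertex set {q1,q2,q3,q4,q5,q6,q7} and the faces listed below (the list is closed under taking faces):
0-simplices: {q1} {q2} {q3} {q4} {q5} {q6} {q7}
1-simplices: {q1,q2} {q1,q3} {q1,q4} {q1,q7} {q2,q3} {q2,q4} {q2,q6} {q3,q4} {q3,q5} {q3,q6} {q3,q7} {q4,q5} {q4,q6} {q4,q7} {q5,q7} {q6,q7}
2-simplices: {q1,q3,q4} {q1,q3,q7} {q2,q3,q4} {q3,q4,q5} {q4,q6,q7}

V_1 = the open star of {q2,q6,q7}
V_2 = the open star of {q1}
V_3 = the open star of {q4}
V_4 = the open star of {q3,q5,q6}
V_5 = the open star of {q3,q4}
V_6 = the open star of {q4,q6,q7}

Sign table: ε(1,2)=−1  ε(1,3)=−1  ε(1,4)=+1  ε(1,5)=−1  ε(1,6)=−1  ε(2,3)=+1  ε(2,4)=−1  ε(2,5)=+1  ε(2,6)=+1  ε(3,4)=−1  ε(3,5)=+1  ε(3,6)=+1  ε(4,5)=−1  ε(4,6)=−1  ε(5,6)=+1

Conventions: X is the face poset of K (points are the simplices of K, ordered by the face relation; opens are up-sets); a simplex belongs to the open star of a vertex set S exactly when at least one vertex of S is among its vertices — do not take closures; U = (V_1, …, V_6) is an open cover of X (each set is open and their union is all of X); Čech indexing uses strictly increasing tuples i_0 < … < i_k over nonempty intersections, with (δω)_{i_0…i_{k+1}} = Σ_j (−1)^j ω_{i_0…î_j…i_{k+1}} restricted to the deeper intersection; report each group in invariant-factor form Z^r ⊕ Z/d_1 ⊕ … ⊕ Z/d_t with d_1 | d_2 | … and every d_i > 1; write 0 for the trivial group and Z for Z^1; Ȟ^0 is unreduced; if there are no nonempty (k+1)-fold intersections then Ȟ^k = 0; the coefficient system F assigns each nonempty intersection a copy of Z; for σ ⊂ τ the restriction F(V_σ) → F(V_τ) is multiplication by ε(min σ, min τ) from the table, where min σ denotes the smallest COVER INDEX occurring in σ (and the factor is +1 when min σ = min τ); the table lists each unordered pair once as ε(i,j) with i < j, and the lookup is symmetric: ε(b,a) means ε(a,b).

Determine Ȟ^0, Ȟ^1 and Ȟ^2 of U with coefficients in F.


nonempty overlaps:
  V1={{q2},{q6},{q7},{q1,q2},{q1,q7},{q2,q3},{q2,q4},{q2,q6},{q3,q6},{q3,q7},{q4,q6},{q4,q7},{q5,q7},{q6,q7},{q1,q3,q7},{q2,q3,q4},{q4,q6,q7}} V2={{q1},{q1,q2},{q1,q3},{q1,q4},{q1,q7},{q1,q3,q4},{q1,q3,q7}} V3={{q4},{q1,q4},{q2,q4},{q3,q4},{q4,q5},{q4,q6},{q4,q7},{q1,q3,q4},{q2,q3,q4},{q3,q4,q5},{q4,q6,q7}} V4={{q3},{q5},{q6},{q1,q3},{q2,q3},{q2,q6},{q3,q4},{q3,q5},{q3,q6},{q3,q7},{q4,q5},{q4,q6},{q5,q7},{q6,q7},{q1,q3,q4},{q1,q3,q7},{q2,q3,q4},{q3,q4,q5},{q4,q6,q7}} V5={{q3},{q4},{q1,q3},{q1,q4},{q2,q3},{q2,q4},{q3,q4},{q3,q5},{q3,q6},{q3,q7},{q4,q5},{q4,q6},{q4,q7},{q1,q3,q4},{q1,q3,q7},{q2,q3,q4},{q3,q4,q5},{q4,q6,q7}} V6={{q4},{q6},{q7},{q1,q4},{q1,q7},{q2,q4},{q2,q6},{q3,q4},{q3,q6},{q3,q7},{q4,q5},{q4,q6},{q4,q7},{q5,q7},{q6,q7},{q1,q3,q4},{q1,q3,q7},{q2,q3,q4},{q3,q4,q5},{q4,q6,q7}}
  V12={{q1,q2},{q1,q7},{q1,q3,q7}} V13={{q2,q4},{q4,q6},{q4,q7},{q2,q3,q4},{q4,q6,q7}} V14={{q6},{q2,q3},{q2,q6},{q3,q6},{q3,q7},{q4,q6},{q5,q7},{q6,q7},{q1,q3,q7},{q2,q3,q4},{q4,q6,q7}} V15={{q2,q3},{q2,q4},{q3,q6},{q3,q7},{q4,q6},{q4,q7},{q1,q3,q7},{q2,q3,q4},{q4,q6,q7}} V16={{q6},{q7},{q1,q7},{q2,q4},{q2,q6},{q3,q6},{q3,q7},{q4,q6},{q4,q7},{q5,q7},{q6,q7},{q1,q3,q7},{q2,q3,q4},{q4,q6,q7}} V23={{q1,q4},{q1,q3,q4}} V24={{q1,q3},{q1,q3,q4},{q1,q3,q7}} V25={{q1,q3},{q1,q4},{q1,q3,q4},{q1,q3,q7}} V26={{q1,q4},{q1,q7},{q1,q3,q4},{q1,q3,q7}} V34={{q3,q4},{q4,q5},{q4,q6},{q1,q3,q4},{q2,q3,q4},{q3,q4,q5},{q4,q6,q7}} V35={{q4},{q1,q4},{q2,q4},{q3,q4},{q4,q5},{q4,q6},{q4,q7},{q1,q3,q4},{q2,q3,q4},{q3,q4,q5},{q4,q6,q7}} V36={{q4},{q1,q4},{q2,q4},{q3,q4},{q4,q5},{q4,q6},{q4,q7},{q1,q3,q4},{q2,q3,q4},{q3,q4,q5},{q4,q6,q7}} V45={{q3},{q1,q3},{q2,q3},{q3,q4},{q3,q5},{q3,q6},{q3,q7},{q4,q5},{q4,q6},{q1,q3,q4},{q1,q3,q7},{q2,q3,q4},{q3,q4,q5},{q4,q6,q7}} V46={{q6},{q2,q6},{q3,q4},{q3,q6},{q3,q7},{q4,q5},{q4,q6},{q5,q7},{q6,q7},{q1,q3,q4},{q1,q3,q7},{q2,q3,q4},{q3,q4,q5},{q4,q6,q7}} V56={{q4},{q1,q4},{q2,q4},{q3,q4},{q3,q6},{q3,q7},{q4,q5},{q4,q6},{q4,q7},{q1,q3,q4},{q1,q3,q7},{q2,q3,q4},{q3,q4,q5},{q4,q6,q7}}
  V124={{q1,q3,q7}} V125={{q1,q3,q7}} V126={{q1,q7},{q1,q3,q7}} V134={{q4,q6},{q2,q3,q4},{q4,q6,q7}} V135={{q2,q4},{q4,q6},{q4,q7},{q2,q3,q4},{q4,q6,q7}} V136={{q2,q4},{q4,q6},{q4,q7},{q2,q3,q4},{q4,q6,q7}} V145={{q2,q3},{q3,q6},{q3,q7},{q4,q6},{q1,q3,q7},{q2,q3,q4},{q4,q6,q7}} V146={{q6},{q2,q6},{q3,q6},{q3,q7},{q4,q6},{q5,q7},{q6,q7},{q1,q3,q7},{q2,q3,q4},{q4,q6,q7}} V156={{q2,q4},{q3,q6},{q3,q7},{q4,q6},{q4,q7},{q1,q3,q7},{q2,q3,q4},{q4,q6,q7}} V234={{q1,q3,q4}} V235={{q1,q4},{q1,q3,q4}} V236={{q1,q4},{q1,q3,q4}} V245={{q1,q3},{q1,q3,q4},{q1,q3,q7}} V246={{q1,q3,q4},{q1,q3,q7}} V256={{q1,q4},{q1,q3,q4},{q1,q3,q7}} V345={{q3,q4},{q4,q5},{q4,q6},{q1,q3,q4},{q2,q3,q4},{q3,q4,q5},{q4,q6,q7}} V346={{q3,q4},{q4,q5},{q4,q6},{q1,q3,q4},{q2,q3,q4},{q3,q4,q5},{q4,q6,q7}} V356={{q4},{q1,q4},{q2,q4},{q3,q4},{q4,q5},{q4,q6},{q4,q7},{q1,q3,q4},{q2,q3,q4},{q3,q4,q5},{q4,q6,q7}} V456={{q3,q4},{q3,q6},{q3,q7},{q4,q5},{q4,q6},{q1,q3,q4},{q1,q3,q7},{q2,q3,q4},{q3,q4,q5},{q4,q6,q7}}
  V1245={{q1,q3,q7}} V1246={{q1,q3,q7}} V1256={{q1,q3,q7}} V1345={{q4,q6},{q2,q3,q4},{q4,q6,q7}} V1346={{q4,q6},{q2,q3,q4},{q4,q6,q7}} V1356={{q2,q4},{q4,q6},{q4,q7},{q2,q3,q4},{q4,q6,q7}} V1456={{q3,q6},{q3,q7},{q4,q6},{q1,q3,q7},{q2,q3,q4},{q4,q6,q7}} V2345={{q1,q3,q4}} V2346={{q1,q3,q4}} V2356={{q1,q4},{q1,q3,q4}} V2456={{q1,q3,q4},{q1,q3,q7}} V3456={{q3,q4},{q4,q5},{q4,q6},{q1,q3,q4},{q2,q3,q4},{q3,q4,q5},{q4,q6,q7}}
  V12456={{q1,q3,q7}} V13456={{q4,q6},{q2,q3,q4},{q4,q6,q7}} V23456={{q1,q3,q4}}
C dims 6,15,19,12; δ0: rk 5, SNF 1^5; δ1: rk 10, SNF 1^10; δ2: rk 9, SNF 1^9
degree 0: 6−5−0 = 1 → Ȟ^0 ≅ Z
degree 1: 15−10−5 = 0 → Ȟ^1 ≅ 0
degree 2: 19−9−10 = 0 → Ȟ^2 ≅ 0

Ȟ^0 ≅ Z, Ȟ^1 ≅ 0, Ȟ^2 ≅ 0


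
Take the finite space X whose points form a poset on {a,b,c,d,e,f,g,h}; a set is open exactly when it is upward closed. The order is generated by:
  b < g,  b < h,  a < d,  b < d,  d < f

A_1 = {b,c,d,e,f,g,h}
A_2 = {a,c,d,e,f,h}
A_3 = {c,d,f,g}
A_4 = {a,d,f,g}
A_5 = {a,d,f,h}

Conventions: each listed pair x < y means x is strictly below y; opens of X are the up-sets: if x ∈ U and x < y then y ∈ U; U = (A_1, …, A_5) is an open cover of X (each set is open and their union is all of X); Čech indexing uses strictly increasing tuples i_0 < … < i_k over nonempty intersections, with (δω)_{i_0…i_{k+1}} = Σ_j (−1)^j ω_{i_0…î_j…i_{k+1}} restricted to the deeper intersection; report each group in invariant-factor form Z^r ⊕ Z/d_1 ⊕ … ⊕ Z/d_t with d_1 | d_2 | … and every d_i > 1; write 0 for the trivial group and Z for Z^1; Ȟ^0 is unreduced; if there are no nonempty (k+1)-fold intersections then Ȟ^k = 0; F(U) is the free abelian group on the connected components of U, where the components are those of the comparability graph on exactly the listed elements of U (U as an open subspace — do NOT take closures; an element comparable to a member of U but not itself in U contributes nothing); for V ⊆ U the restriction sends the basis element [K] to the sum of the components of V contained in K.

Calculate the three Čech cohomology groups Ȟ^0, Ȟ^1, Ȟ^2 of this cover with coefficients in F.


nonempty intersections:
  A12={c,d,e,f,h} A13={c,d,f,g} A14={d,f,g} A15={d,f,h} A23={c,d,f} A24={a,d,f} A25={a,d,f,h} A34={d,f,g} A35={d,f} A45={a,d,f}
  A123={c,d,f} A124={d,f} A125={d,f,h} A134={d,f,g} A135={d,f} A145={d,f} A234={d,f} A235={d,f} A245={a,d,f} A345={d,f}
  A1234={d,f} A1235={d,f} A1245={d,f} A1345={d,f} A2345={d,f}
  A12345={d,f}
components per intersection:
  A1: {b,d,f,g,h} {c} {e}
  A2: {a,d,f} {c} {e} {h}
  A3: {c} {d,f} {g}
  A4: {a,d,f} {g}
  A5: {a,d,f} {h}
  A12: {c} {d,f} {e} {h}
  A13: {c} {d,f} {g}
  A14: {d,f} {g}
  A15: {d,f} {h}
  A23: {c} {d,f}
  A24: {a,d,f}
  A25: {a,d,f} {h}
  A34: {d,f} {g}
  A35: {d,f}
  A45: {a,d,f}
  A123: {c} {d,f}
  A124: {d,f}
  A125: {d,f} {h}
  A134: {d,f} {g}
  A135: {d,f}
  A145: {d,f}
  A234: {d,f}
  A235: {d,f}
  A245: {a,d,f}
  A345: {d,f}
  A1234: {d,f}
  A1235: {d,f}
  A1245: {d,f}
  A1345: {d,f}
  A2345: {d,f}
  A12345: {d,f}
C dims 14,20,13,5; δ0: rk 11, SNF 1^11; δ1: rk 9, SNF 1^9; δ2: rk 4, SNF 1^4
Ȟ^0: (14−11)−0=3 ⇒ Z^3
Ȟ^1: (20−9)−11=0 ⇒ 0
Ȟ^2: (13−4)−9=0 ⇒ 0

Ȟ^0(U;F) ≅ Z^3, Ȟ^1(U;F) ≅ 0 and Ȟ^2(U;F) ≅ 0


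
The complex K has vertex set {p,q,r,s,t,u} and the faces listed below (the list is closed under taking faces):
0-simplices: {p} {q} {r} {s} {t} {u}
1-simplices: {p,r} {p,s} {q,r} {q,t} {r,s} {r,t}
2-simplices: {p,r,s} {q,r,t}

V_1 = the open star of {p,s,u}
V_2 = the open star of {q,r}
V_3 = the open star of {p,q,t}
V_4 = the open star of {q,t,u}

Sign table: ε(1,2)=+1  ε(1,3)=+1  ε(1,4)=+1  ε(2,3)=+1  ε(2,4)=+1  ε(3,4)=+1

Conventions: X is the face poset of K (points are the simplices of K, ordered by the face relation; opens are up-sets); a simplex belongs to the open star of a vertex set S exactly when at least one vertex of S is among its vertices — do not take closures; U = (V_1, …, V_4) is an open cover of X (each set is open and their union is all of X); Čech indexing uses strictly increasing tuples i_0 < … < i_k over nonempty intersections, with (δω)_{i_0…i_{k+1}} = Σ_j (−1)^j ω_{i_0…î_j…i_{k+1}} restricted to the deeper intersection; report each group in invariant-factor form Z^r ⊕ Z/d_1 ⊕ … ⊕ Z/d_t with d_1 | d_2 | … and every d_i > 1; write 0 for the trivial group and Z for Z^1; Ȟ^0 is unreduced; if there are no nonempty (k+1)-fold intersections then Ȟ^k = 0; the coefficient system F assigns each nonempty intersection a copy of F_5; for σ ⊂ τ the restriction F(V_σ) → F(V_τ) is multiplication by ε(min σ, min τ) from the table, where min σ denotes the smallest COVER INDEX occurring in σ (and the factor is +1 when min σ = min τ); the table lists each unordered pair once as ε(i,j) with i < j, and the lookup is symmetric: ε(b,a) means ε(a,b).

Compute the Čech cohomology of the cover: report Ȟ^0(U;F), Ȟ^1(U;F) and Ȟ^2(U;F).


Ȟ^0 = Z/5; Ȟ^1 = Z/5; Ȟ^2 = 0

nerve of the cover:
  V1={{p},{s},{u},{p,r},{p,s},{r,s},{p,r,s}} V2={{q},{r},{p,r},{q,r},{q,t},{r,s},{r,t},{p,r,s},{q,r,t}} V3={{p},{q},{t},{p,r},{p,s},{q,r},{q,t},{r,t},{p,r,s},{q,r,t}} V4={{q},{t},{u},{q,r},{q,t},{r,t},{q,r,t}}
  V12={{p,r},{r,s},{p,r,s}} V13={{p},{p,r},{p,s},{p,r,s}} V14={{u}} V23={{q},{p,r},{q,r},{q,t},{r,t},{p,r,s},{q,r,t}} V24={{q},{q,r},{q,t},{r,t},{q,r,t}} V34={{q},{t},{q,r},{q,t},{r,t},{q,r,t}}
  V123={{p,r},{p,r,s}} V234={{q},{q,r},{q,t},{r,t},{q,r,t}}
C dims 4,6,2; δ0: rk_F5 3; δ1: rk_F5 2
Ȟ^0 = (4 − 3) − 0 = 1, so Ȟ^0 ≅ Z/5
Ȟ^1 = (6 − 2) − 3 = 1, so Ȟ^1 ≅ Z/5
Ȟ^2 = (2 − 0) − 2 = 0, so Ȟ^2 ≅ 0


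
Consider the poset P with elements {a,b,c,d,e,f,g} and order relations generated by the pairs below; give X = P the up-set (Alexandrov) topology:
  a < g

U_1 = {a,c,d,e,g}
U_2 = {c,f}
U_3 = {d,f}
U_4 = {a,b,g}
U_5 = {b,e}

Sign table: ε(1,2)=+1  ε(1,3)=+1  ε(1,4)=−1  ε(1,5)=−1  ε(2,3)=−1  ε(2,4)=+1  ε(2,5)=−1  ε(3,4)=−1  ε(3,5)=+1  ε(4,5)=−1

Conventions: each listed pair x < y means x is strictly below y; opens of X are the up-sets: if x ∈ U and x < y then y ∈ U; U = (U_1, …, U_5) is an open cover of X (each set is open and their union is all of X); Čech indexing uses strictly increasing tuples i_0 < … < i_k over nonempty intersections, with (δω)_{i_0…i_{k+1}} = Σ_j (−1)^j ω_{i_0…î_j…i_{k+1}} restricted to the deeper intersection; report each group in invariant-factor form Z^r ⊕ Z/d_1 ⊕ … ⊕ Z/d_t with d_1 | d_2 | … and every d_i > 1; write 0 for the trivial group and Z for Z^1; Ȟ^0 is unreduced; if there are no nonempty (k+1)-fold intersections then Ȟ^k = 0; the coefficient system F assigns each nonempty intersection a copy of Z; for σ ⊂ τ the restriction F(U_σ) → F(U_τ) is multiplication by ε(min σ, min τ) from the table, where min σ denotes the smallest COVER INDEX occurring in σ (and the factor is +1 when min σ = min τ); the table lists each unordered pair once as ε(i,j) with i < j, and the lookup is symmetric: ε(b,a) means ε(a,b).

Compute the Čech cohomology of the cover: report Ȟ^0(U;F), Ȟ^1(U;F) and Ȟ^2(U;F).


nerve of the cover:
  U12={c} U13={d} U14={a,g} U15={e} U23={f} U45={b}
C dims 5,6; δ0: rk 5, SNF 1^4·2
Ȟ^0 = (5 − 5) − 0 = 0, so Ȟ^0 ≅ 0
Ȟ^1 = (6 − 0) − 5 = 1 plus torsion [2], so Ȟ^1 ≅ Z ⊕ Z/2
Ȟ^2 = (0 − 0) − 0 = 0, so Ȟ^2 ≅ 0

Ȟ^0 ≅ 0; Ȟ^1 ≅ Z ⊕ Z/2; Ȟ^2 ≅ 0


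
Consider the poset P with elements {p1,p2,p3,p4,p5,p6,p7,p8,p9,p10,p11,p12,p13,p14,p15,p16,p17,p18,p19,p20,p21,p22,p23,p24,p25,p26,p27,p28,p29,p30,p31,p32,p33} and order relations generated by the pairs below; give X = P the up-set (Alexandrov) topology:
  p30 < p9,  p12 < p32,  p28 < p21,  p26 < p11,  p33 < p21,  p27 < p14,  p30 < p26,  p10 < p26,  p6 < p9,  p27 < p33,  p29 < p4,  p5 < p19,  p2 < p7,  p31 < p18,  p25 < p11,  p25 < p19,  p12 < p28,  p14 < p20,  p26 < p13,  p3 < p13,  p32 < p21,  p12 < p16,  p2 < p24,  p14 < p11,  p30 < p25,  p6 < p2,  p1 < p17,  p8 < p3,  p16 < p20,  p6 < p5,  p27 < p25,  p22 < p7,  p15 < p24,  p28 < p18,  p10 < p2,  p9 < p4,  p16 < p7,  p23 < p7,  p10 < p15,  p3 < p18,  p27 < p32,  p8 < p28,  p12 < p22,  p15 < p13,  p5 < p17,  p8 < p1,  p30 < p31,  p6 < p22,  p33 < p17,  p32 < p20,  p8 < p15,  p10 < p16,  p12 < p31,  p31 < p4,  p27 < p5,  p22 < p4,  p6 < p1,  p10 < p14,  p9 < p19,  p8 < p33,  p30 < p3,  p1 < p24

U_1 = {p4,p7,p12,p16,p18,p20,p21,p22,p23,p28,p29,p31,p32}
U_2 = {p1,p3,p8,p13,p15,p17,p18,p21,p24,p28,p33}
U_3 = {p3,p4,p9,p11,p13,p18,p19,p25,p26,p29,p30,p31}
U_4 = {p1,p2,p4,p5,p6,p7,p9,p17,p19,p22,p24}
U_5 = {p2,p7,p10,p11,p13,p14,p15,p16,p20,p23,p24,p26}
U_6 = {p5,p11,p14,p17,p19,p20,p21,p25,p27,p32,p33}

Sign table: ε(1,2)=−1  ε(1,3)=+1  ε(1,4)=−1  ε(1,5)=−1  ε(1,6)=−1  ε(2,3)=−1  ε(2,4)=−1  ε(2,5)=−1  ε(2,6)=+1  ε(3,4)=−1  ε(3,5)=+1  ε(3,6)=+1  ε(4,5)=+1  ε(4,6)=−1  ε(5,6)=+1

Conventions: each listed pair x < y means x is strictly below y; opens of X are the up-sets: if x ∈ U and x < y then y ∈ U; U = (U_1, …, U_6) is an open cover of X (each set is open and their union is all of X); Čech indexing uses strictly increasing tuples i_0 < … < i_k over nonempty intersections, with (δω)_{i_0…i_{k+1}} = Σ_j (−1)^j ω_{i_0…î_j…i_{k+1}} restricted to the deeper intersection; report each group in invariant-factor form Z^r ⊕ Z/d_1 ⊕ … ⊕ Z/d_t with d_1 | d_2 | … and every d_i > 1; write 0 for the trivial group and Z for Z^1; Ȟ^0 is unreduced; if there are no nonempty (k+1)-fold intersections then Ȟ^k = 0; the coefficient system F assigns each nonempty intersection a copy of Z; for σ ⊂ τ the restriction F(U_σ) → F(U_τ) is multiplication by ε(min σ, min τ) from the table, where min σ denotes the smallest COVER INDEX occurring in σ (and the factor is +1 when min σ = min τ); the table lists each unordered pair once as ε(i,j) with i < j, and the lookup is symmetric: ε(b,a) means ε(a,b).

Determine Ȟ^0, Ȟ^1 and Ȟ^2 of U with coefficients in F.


Ȟ^0 ≅ 0; Ȟ^1 ≅ Z/2; Ȟ^2 ≅ Z

cover nerve:
  U12={p18,p21,p28} U13={p4,p18,p29,p31} U14={p4,p7,p22} U15={p7,p16,p20,p23} U16={p20,p21,p32} U23={p3,p13,p18} U24={p1,p17,p24} U25={p13,p15,p24} U26={p17,p21,p33} U34={p4,p9,p19} U35={p11,p13,p26} U36={p11,p19,p25} U45={p2,p7,p24} U46={p5,p17,p19} U56={p11,p14,p20}
  U123={p18} U126={p21} U134={p4} U145={p7} U156={p20} U235={p13} U245={p24} U246={p17} U346={p19} U356={p11}
C dims 6,15,10; δ0: rk 6, SNF 1^5·2; δ1: rk 9, SNF 1^9
Ȟ^0: (6−6)−0=0 ⇒ 0
Ȟ^1: (15−9)−6=0 plus torsion [2] ⇒ Z/2
Ȟ^2: (10−0)−9=1 ⇒ Z


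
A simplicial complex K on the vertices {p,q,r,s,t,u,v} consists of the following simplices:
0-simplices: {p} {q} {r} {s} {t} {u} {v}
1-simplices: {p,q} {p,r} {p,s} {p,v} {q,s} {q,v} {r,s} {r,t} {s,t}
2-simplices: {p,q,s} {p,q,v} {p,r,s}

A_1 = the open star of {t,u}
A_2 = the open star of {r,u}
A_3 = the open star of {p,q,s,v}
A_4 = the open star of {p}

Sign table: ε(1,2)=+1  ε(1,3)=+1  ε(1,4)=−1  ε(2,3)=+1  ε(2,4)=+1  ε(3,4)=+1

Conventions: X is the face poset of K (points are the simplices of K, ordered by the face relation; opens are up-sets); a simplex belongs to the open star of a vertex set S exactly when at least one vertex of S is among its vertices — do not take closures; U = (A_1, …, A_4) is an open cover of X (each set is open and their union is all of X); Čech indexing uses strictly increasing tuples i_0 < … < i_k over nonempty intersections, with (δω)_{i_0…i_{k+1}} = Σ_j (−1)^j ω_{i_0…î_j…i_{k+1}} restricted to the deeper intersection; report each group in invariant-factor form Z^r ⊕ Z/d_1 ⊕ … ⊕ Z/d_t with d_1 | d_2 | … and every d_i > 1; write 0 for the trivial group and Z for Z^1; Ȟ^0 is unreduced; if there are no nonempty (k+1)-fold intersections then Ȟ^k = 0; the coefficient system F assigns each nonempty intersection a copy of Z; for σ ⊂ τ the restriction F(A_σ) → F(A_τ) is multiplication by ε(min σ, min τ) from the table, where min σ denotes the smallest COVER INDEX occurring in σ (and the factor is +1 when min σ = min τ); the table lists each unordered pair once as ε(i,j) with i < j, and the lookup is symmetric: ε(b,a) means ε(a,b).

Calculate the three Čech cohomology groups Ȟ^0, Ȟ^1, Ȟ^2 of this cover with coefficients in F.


nerve of the cover:
  A1={{t},{u},{r,t},{s,t}} A2={{r},{u},{p,r},{r,s},{r,t},{p,r,s}} A3={{p},{q},{s},{v},{p,q},{p,r},{p,s},{p,v},{q,s},{q,v},{r,s},{s,t},{p,q,s},{p,q,v},{p,r,s}} A4={{p},{p,q},{p,r},{p,s},{p,v},{p,q,s},{p,q,v},{p,r,s}}
  A12={{u},{r,t}} A13={{s,t}} A23={{p,r},{r,s},{p,r,s}} A24={{p,r},{p,r,s}} A34={{p},{p,q},{p,r},{p,s},{p,v},{p,q,s},{p,q,v},{p,r,s}}
  A234={{p,r},{p,r,s}}
C dims 4,5,1; δ0: rk 3, SNF 1^3; δ1: rk 1, SNF 1^1
Ȟ^0 = (4 − 3) − 0 = 1, so Ȟ^0 ≅ Z
Ȟ^1 = (5 − 1) − 3 = 1, so Ȟ^1 ≅ Z
Ȟ^2 = (1 − 0) − 1 = 0, so Ȟ^2 ≅ 0

Ȟ^0(U;F) ≅ Z, Ȟ^1(U;F) ≅ Z and Ȟ^2(U;F) ≅ 0


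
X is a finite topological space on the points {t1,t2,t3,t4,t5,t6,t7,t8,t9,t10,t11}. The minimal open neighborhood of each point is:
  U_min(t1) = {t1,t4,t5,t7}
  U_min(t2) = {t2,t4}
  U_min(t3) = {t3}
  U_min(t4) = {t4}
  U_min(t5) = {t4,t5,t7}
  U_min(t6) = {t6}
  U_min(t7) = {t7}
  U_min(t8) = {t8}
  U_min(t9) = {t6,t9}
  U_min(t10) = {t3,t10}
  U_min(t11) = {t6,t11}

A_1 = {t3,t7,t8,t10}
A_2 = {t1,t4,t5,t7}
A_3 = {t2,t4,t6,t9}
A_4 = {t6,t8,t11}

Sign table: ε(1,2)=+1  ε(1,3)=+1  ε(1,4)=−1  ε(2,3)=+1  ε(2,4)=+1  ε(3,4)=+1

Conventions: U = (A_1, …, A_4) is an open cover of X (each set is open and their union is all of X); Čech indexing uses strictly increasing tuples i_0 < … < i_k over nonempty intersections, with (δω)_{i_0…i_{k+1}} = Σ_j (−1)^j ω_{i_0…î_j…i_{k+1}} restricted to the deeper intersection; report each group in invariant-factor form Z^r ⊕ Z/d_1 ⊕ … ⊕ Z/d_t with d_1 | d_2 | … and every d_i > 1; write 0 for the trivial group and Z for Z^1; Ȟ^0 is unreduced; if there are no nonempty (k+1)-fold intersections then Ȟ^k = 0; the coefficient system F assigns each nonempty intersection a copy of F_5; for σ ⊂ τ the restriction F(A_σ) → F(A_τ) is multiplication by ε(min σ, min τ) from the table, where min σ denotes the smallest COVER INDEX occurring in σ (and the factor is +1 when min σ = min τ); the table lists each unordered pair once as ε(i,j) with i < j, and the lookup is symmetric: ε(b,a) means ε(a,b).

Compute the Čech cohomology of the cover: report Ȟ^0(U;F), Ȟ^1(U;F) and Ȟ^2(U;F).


Ȟ^0 = 0,  Ȟ^1 = 0,  Ȟ^2 = 0

nerve of the cover:
  A12={t7} A14={t8} A23={t4} A34={t6}
C dims 4,4; δ0: rk_F5 4
Ȟ^0 = (4 − 4) − 0 = 0, so Ȟ^0 ≅ 0
Ȟ^1 = (4 − 0) − 4 = 0, so Ȟ^1 ≅ 0
Ȟ^2 = (0 − 0) − 0 = 0, so Ȟ^2 ≅ 0


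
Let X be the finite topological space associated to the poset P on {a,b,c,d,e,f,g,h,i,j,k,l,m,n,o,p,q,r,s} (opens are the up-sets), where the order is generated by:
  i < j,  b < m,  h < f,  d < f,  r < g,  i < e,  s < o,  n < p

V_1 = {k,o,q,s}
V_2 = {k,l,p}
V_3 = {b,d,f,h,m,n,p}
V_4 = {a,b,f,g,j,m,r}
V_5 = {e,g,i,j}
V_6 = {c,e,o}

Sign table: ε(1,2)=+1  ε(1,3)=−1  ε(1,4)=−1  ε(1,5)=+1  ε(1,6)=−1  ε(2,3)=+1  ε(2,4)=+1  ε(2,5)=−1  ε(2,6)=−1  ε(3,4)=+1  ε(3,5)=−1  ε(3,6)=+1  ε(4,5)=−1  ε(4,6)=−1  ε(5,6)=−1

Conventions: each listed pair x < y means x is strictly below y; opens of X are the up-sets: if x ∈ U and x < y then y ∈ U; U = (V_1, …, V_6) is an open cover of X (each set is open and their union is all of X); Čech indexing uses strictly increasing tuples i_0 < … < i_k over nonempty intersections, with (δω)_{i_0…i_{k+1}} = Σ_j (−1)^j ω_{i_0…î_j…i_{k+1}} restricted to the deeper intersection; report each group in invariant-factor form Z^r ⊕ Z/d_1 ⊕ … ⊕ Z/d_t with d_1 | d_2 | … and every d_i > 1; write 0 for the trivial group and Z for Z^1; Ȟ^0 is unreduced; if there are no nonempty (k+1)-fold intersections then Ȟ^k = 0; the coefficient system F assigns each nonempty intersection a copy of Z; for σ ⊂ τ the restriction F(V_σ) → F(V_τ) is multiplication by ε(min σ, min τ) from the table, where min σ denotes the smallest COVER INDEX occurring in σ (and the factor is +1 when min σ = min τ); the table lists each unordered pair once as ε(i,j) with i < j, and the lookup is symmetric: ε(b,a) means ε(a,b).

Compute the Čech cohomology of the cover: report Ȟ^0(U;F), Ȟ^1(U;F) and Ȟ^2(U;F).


nerve of the cover:
  V12={k} V16={o} V23={p} V34={b,f,m} V45={g,j} V56={e}
C dims 6,6; δ0: rk 6, SNF 1^5·2
Ȟ^0 = (6 − 6) − 0 = 0, so Ȟ^0 ≅ 0
Ȟ^1 = (6 − 0) − 6 = 0 plus torsion [2], so Ȟ^1 ≅ Z/2
Ȟ^2 = (0 − 0) − 0 = 0, so Ȟ^2 ≅ 0

Ȟ^0(U;F) ≅ 0, Ȟ^1(U;F) ≅ Z/2 and Ȟ^2(U;F) ≅ 0


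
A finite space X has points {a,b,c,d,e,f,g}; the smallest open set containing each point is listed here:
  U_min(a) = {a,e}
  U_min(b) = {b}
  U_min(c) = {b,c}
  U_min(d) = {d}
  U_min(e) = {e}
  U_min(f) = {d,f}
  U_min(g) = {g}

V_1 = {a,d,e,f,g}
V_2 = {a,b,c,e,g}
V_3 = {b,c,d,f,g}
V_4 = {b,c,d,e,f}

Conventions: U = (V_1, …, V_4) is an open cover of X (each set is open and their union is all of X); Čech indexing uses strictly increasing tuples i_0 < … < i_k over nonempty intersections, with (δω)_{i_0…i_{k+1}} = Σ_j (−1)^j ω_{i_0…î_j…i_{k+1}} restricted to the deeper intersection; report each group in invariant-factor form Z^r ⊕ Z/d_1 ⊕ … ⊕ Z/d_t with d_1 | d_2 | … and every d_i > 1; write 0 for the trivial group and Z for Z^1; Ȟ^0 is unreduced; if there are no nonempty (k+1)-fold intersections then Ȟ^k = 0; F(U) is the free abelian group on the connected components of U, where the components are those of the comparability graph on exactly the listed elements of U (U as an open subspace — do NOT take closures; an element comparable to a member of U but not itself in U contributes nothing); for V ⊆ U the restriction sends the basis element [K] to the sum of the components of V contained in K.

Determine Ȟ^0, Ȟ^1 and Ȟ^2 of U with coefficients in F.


cover nerve:
  V12={a,e,g} V13={d,f,g} V14={d,e,f} V23={b,c,g} V24={b,c,e} V34={b,c,d,f}
  V123={g} V124={e} V134={d,f} V234={b,c}
components per intersection:
  V1: {a,e} {d,f} {g}
  V2: {a,e} {b,c} {g}
  V3: {b,c} {d,f} {g}
  V4: {b,c} {d,f} {e}
  V12: {a,e} {g}
  V13: {d,f} {g}
  V14: {d,f} {e}
  V23: {b,c} {g}
  V24: {b,c} {e}
  V34: {b,c} {d,f}
  V123: {g}
  V124: {e}
  V134: {d,f}
  V234: {b,c}
C dims 12,12,4; δ0: rk 8, SNF 1^8; δ1: rk 4, SNF 1^4
Ȟ^0: (12−8)−0=4 ⇒ Z^4
Ȟ^1: (12−4)−8=0 ⇒ 0
Ȟ^2: (4−0)−4=0 ⇒ 0

Ȟ^0 ≅ Z^4, Ȟ^1 ≅ 0 and Ȟ^2 ≅ 0


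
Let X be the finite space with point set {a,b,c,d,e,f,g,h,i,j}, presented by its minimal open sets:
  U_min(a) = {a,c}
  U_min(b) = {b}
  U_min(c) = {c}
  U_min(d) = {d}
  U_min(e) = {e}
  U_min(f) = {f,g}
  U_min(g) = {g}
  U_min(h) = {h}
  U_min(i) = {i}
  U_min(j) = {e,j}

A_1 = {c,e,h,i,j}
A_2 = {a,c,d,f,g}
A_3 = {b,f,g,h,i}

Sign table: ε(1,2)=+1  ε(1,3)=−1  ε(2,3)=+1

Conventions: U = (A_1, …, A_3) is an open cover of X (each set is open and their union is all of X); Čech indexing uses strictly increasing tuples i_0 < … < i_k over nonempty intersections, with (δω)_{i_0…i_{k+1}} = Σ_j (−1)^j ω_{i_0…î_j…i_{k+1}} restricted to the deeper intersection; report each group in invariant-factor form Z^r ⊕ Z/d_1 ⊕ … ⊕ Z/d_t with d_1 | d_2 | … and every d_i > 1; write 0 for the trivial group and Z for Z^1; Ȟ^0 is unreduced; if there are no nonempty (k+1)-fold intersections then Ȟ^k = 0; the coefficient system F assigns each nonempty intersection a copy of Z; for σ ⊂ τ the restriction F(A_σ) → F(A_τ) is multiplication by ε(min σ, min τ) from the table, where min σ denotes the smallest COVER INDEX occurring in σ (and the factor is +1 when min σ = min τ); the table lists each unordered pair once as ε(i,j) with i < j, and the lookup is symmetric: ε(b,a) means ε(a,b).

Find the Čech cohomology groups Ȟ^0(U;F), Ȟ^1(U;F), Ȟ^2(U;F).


Ȟ^0 ≅ 0,  Ȟ^1 ≅ Z/2,  Ȟ^2 ≅ 0

cover nerve:
  A12={c} A13={h,i} A23={f,g}
C dims 3,3; δ0: rk 3, SNF 1^2·2
Ȟ^0: (3−3)−0=0 ⇒ 0
Ȟ^1: (3−0)−3=0 plus torsion [2] ⇒ Z/2
Ȟ^2: (0−0)−0=0 ⇒ 0


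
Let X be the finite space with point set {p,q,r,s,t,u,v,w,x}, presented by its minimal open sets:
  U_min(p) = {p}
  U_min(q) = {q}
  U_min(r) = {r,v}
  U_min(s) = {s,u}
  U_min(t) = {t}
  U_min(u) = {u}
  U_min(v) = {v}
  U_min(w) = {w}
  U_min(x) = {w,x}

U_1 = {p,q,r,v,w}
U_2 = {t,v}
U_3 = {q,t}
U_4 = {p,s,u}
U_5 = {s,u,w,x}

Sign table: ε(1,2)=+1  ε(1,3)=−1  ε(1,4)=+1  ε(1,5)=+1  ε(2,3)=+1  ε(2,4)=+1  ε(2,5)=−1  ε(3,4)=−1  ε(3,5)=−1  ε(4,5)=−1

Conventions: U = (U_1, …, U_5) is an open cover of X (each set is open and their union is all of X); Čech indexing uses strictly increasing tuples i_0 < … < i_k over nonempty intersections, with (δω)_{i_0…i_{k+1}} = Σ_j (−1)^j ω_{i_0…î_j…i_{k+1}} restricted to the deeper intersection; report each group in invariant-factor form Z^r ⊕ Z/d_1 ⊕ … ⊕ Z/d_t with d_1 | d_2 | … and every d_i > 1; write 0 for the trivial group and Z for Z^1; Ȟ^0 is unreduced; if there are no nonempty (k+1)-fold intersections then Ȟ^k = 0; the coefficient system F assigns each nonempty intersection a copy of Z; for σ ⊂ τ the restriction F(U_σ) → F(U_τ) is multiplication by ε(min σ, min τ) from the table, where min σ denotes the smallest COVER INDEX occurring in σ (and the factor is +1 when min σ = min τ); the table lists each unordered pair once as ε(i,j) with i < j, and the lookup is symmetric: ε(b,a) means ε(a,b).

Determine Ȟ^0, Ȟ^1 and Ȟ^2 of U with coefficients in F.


nerve simplices:
  U12={v} U13={q} U14={p} U15={w} U23={t} U45={s,u}
C dims 5,6; δ0: rk 5, SNF 1^4·2
degree 0: 5−5−0 = 0 → Ȟ^0 ≅ 0
degree 1: 6−0−5 = 1 plus torsion [2] → Ȟ^1 ≅ Z ⊕ Z/2
degree 2: 0−0−0 = 0 → Ȟ^2 ≅ 0

Ȟ^0 ≅ 0,  Ȟ^1 ≅ Z ⊕ Z/2,  Ȟ^2 ≅ 0


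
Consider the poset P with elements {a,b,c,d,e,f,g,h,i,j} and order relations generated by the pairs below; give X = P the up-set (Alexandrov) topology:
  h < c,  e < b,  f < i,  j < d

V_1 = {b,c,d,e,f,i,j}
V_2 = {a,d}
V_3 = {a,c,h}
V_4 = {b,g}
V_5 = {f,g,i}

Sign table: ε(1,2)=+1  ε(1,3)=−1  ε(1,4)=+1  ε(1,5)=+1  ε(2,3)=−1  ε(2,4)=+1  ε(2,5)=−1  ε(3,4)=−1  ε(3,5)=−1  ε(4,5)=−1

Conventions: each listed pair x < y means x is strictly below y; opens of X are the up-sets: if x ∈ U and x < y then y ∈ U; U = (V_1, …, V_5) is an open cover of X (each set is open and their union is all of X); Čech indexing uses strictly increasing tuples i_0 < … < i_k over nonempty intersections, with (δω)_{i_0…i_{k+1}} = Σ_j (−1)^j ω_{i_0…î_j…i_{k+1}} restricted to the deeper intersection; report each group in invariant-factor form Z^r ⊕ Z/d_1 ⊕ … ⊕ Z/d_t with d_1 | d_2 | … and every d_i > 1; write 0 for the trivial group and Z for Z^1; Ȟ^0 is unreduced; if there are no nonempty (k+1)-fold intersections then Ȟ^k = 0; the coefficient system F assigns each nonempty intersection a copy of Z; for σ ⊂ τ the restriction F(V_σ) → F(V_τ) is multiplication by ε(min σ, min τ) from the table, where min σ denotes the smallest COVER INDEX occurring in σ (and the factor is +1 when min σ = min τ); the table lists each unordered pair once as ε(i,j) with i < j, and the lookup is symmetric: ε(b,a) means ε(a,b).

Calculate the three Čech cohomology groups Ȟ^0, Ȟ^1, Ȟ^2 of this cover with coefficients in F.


cover nerve:
  V12={d} V13={c} V14={b} V15={f,i} V23={a} V45={g}
C dims 5,6; δ0: rk 5, SNF 1^4·2
Ȟ^0: (5−5)−0=0 ⇒ 0
Ȟ^1: (6−0)−5=1 plus torsion [2] ⇒ Z ⊕ Z/2
Ȟ^2: (0−0)−0=0 ⇒ 0

Ȟ^0 ≅ 0,  Ȟ^1 ≅ Z ⊕ Z/2,  Ȟ^2 ≅ 0


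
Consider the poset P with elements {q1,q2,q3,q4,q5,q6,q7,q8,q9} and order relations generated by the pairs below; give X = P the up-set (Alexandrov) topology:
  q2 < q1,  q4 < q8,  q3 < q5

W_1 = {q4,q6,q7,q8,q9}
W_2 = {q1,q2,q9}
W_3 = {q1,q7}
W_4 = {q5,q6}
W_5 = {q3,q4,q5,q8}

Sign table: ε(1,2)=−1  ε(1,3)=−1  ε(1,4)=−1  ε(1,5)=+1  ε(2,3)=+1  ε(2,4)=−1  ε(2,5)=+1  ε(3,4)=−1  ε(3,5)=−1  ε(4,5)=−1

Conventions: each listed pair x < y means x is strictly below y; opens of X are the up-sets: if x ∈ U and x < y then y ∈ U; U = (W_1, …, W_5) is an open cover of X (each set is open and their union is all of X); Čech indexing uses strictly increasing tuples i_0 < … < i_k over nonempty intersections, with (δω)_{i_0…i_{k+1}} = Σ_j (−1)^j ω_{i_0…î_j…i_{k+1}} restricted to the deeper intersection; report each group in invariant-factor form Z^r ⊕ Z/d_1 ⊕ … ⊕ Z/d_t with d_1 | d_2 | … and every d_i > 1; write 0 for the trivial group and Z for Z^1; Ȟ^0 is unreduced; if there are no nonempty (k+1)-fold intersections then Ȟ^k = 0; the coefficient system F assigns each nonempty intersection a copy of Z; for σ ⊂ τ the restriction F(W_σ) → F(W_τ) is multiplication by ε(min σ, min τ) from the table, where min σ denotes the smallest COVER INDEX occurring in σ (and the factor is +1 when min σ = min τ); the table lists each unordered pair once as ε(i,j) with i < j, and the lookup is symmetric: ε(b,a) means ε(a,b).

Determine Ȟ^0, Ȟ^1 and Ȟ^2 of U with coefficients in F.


Ȟ^0 ≅ Z; Ȟ^1 ≅ Z^2; Ȟ^2 ≅ 0

intersection data:
  W12={q9} W13={q7} W14={q6} W15={q4,q8} W23={q1} W45={q5}
C dims 5,6; δ0: rk 4, SNF 1^4
Ȟ^0 = (5 − 4) − 0 = 1, so Ȟ^0 ≅ Z
Ȟ^1 = (6 − 0) − 4 = 2, so Ȟ^1 ≅ Z^2
Ȟ^2 = (0 − 0) − 0 = 0, so Ȟ^2 ≅ 0


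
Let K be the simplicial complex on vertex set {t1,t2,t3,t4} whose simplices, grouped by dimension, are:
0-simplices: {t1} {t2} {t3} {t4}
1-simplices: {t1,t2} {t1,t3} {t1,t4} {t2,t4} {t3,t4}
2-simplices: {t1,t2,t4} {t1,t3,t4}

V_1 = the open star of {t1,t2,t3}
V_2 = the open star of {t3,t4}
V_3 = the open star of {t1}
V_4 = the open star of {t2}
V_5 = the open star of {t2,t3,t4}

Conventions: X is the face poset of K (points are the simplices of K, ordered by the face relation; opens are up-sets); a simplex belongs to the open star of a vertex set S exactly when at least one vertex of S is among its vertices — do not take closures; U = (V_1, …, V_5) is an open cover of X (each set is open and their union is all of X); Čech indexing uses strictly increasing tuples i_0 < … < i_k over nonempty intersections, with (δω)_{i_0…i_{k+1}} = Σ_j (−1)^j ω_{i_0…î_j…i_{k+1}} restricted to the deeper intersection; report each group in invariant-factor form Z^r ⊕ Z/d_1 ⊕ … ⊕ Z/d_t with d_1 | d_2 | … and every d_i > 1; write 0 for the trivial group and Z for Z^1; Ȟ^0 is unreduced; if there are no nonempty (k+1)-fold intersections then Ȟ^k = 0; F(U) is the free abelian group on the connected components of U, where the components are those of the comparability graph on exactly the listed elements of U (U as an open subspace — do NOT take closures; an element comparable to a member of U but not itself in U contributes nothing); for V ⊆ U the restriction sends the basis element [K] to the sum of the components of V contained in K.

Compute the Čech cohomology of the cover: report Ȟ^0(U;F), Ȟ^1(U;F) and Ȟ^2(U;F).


Ȟ^0 = Z, Ȟ^1 = 0, Ȟ^2 = 0

cover nerve:
  V1={{t1},{t2},{t3},{t1,t2},{t1,t3},{t1,t4},{t2,t4},{t3,t4},{t1,t2,t4},{t1,t3,t4}} V2={{t3},{t4},{t1,t3},{t1,t4},{t2,t4},{t3,t4},{t1,t2,t4},{t1,t3,t4}} V3={{t1},{t1,t2},{t1,t3},{t1,t4},{t1,t2,t4},{t1,t3,t4}} V4={{t2},{t1,t2},{t2,t4},{t1,t2,t4}} V5={{t2},{t3},{t4},{t1,t2},{t1,t3},{t1,t4},{t2,t4},{t3,t4},{t1,t2,t4},{t1,t3,t4}}
  V12={{t3},{t1,t3},{t1,t4},{t2,t4},{t3,t4},{t1,t2,t4},{t1,t3,t4}} V13={{t1},{t1,t2},{t1,t3},{t1,t4},{t1,t2,t4},{t1,t3,t4}} V14={{t2},{t1,t2},{t2,t4},{t1,t2,t4}} V15={{t2},{t3},{t1,t2},{t1,t3},{t1,t4},{t2,t4},{t3,t4},{t1,t2,t4},{t1,t3,t4}} V23={{t1,t3},{t1,t4},{t1,t2,t4},{t1,t3,t4}} V24={{t2,t4},{t1,t2,t4}} V25={{t3},{t4},{t1,t3},{t1,t4},{t2,t4},{t3,t4},{t1,t2,t4},{t1,t3,t4}} V34={{t1,t2},{t1,t2,t4}} V35={{t1,t2},{t1,t3},{t1,t4},{t1,t2,t4},{t1,t3,t4}} V45={{t2},{t1,t2},{t2,t4},{t1,t2,t4}}
  V123={{t1,t3},{t1,t4},{t1,t2,t4},{t1,t3,t4}} V124={{t2,t4},{t1,t2,t4}} V125={{t3},{t1,t3},{t1,t4},{t2,t4},{t3,t4},{t1,t2,t4},{t1,t3,t4}} V134={{t1,t2},{t1,t2,t4}} V135={{t1,t2},{t1,t3},{t1,t4},{t1,t2,t4},{t1,t3,t4}} V145={{t2},{t1,t2},{t2,t4},{t1,t2,t4}} V234={{t1,t2,t4}} V235={{t1,t3},{t1,t4},{t1,t2,t4},{t1,t3,t4}} V245={{t2,t4},{t1,t2,t4}} V345={{t1,t2},{t1,t2,t4}}
  V1234={{t1,t2,t4}} V1235={{t1,t3},{t1,t4},{t1,t2,t4},{t1,t3,t4}} V1245={{t2,t4},{t1,t2,t4}} V1345={{t1,t2},{t1,t2,t4}} V2345={{t1,t2,t4}}
  V12345={{t1,t2,t4}}
components per intersection:
  V1: {{t1},{t2},{t3},{t1,t2},{t1,t3},{t1,t4},{t2,t4},{t3,t4},{t1,t2,t4},{t1,t3,t4}}
  V2: {{t3},{t4},{t1,t3},{t1,t4},{t2,t4},{t3,t4},{t1,t2,t4},{t1,t3,t4}}
  V3: {{t1},{t1,t2},{t1,t3},{t1,t4},{t1,t2,t4},{t1,t3,t4}}
  V4: {{t2},{t1,t2},{t2,t4},{t1,t2,t4}}
  V5: {{t2},{t3},{t4},{t1,t2},{t1,t3},{t1,t4},{t2,t4},{t3,t4},{t1,t2,t4},{t1,t3,t4}}
  V12: {{t3},{t1,t3},{t1,t4},{t2,t4},{t3,t4},{t1,t2,t4},{t1,t3,t4}}
  V13: {{t1},{t1,t2},{t1,t3},{t1,t4},{t1,t2,t4},{t1,t3,t4}}
  V14: {{t2},{t1,t2},{t2,t4},{t1,t2,t4}}
  V15: {{t2},{t3},{t1,t2},{t1,t3},{t1,t4},{t2,t4},{t3,t4},{t1,t2,t4},{t1,t3,t4}}
  V23: {{t1,t3},{t1,t4},{t1,t2,t4},{t1,t3,t4}}
  V24: {{t2,t4},{t1,t2,t4}}
  V25: {{t3},{t4},{t1,t3},{t1,t4},{t2,t4},{t3,t4},{t1,t2,t4},{t1,t3,t4}}
  V34: {{t1,t2},{t1,t2,t4}}
  V35: {{t1,t2},{t1,t3},{t1,t4},{t1,t2,t4},{t1,t3,t4}}
  V45: {{t2},{t1,t2},{t2,t4},{t1,t2,t4}}
  V123: {{t1,t3},{t1,t4},{t1,t2,t4},{t1,t3,t4}}
  V124: {{t2,t4},{t1,t2,t4}}
  V125: {{t3},{t1,t3},{t1,t4},{t2,t4},{t3,t4},{t1,t2,t4},{t1,t3,t4}}
  V134: {{t1,t2},{t1,t2,t4}}
  V135: {{t1,t2},{t1,t3},{t1,t4},{t1,t2,t4},{t1,t3,t4}}
  V145: {{t2},{t1,t2},{t2,t4},{t1,t2,t4}}
  V234: {{t1,t2,t4}}
  V235: {{t1,t3},{t1,t4},{t1,t2,t4},{t1,t3,t4}}
  V245: {{t2,t4},{t1,t2,t4}}
  V345: {{t1,t2},{t1,t2,t4}}
  V1234: {{t1,t2,t4}}
  V1235: {{t1,t3},{t1,t4},{t1,t2,t4},{t1,t3,t4}}
  V1245: {{t2,t4},{t1,t2,t4}}
  V1345: {{t1,t2},{t1,t2,t4}}
  V2345: {{t1,t2,t4}}
  V12345: {{t1,t2,t4}}
C dims 5,10,10,5; δ0: rk 4, SNF 1^4; δ1: rk 6, SNF 1^6; δ2: rk 4, SNF 1^4
Ȟ^0: (5−4)−0=1 ⇒ Z
Ȟ^1: (10−6)−4=0 ⇒ 0
Ȟ^2: (10−4)−6=0 ⇒ 0


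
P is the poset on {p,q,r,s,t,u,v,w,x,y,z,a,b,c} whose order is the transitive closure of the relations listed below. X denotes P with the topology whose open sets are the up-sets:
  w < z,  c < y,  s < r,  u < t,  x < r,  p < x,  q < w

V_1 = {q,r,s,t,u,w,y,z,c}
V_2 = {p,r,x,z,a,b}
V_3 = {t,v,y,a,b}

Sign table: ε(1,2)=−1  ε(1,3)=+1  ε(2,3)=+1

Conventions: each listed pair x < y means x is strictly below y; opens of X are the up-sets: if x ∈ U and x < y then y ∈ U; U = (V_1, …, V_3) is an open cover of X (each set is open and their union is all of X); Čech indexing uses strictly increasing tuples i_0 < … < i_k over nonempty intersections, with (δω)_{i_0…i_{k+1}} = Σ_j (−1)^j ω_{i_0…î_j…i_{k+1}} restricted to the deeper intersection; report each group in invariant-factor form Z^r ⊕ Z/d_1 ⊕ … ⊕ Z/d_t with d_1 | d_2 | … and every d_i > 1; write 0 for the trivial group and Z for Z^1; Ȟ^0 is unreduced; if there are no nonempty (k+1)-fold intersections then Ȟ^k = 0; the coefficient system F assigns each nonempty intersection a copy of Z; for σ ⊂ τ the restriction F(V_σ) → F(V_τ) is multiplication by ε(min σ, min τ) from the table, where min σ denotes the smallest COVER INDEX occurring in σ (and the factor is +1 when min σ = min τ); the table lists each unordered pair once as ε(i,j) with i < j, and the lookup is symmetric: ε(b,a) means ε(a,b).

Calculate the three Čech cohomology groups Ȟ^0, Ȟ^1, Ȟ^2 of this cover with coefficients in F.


nerve simplices:
  V12={r,z} V13={t,y} V23={a,b}
C dims 3,3; δ0: rk 3, SNF 1^2·2
degree 0: 3−3−0 = 0 → Ȟ^0 ≅ 0
degree 1: 3−0−3 = 0 plus torsion [2] → Ȟ^1 ≅ Z/2
degree 2: 0−0−0 = 0 → Ȟ^2 ≅ 0

Ȟ^0(U;F) ≅ 0, Ȟ^1(U;F) ≅ Z/2 and Ȟ^2(U;F) ≅ 0


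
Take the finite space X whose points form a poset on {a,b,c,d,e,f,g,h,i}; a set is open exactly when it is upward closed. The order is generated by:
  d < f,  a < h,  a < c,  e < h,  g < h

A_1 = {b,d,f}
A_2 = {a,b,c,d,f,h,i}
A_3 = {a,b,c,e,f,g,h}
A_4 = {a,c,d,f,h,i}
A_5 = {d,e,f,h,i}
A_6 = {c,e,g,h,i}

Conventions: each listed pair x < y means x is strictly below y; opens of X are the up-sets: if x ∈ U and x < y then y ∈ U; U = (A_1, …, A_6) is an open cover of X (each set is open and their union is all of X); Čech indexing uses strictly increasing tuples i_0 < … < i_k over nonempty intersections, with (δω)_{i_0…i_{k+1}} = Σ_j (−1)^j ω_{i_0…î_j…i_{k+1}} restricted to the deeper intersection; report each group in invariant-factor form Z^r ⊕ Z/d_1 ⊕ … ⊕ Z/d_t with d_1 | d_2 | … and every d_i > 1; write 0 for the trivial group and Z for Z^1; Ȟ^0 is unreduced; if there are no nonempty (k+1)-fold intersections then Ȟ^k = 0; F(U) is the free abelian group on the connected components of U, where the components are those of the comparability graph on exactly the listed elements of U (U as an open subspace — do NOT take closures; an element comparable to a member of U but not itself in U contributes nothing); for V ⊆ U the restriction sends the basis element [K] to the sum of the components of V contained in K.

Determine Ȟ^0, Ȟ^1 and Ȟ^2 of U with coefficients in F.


nonempty overlaps:
  A12={b,d,f} A13={b,f} A14={d,f} A15={d,f} A23={a,b,c,f,h} A24={a,c,d,f,h,i} A25={d,f,h,i} A26={c,h,i} A34={a,c,f,h} A35={e,f,h} A36={c,e,g,h} A45={d,f,h,i} A46={c,h,i} A56={e,h,i}
  A123={b,f} A124={d,f} A125={d,f} A134={f} A135={f} A145={d,f} A234={a,c,f,h} A235={f,h} A236={c,h} A245={d,f,h,i} A246={c,h,i} A256={h,i} A345={f,h} A346={c,h} A356={e,h} A456={h,i}
  A1234={f} A1235={f} A1245={d,f} A1345={f} A2345={f,h} A2346={c,h} A2356={h} A2456={h,i} A3456={h}
  A12345={f} A23456={h}
components per intersection:
  A1: {b} {d,f}
  A2: {a,c,h} {b} {d,f} {i}
  A3: {a,c,e,g,h} {b} {f}
  A4: {a,c,h} {d,f} {i}
  A5: {d,f} {e,h} {i}
  A6: {c} {e,g,h} {i}
  A12: {b} {d,f}
  A13: {b} {f}
  A14: {d,f}
  A15: {d,f}
  A23: {a,c,h} {b} {f}
  A24: {a,c,h} {d,f} {i}
  A25: {d,f} {h} {i}
  A26: {c} {h} {i}
  A34: {a,c,h} {f}
  A35: {e,h} {f}
  A36: {c} {e,g,h}
  A45: {d,f} {h} {i}
  A46: {c} {h} {i}
  A56: {e,h} {i}
  A123: {b} {f}
  A124: {d,f}
  A125: {d,f}
  A134: {f}
  A135: {f}
  A145: {d,f}
  A234: {a,c,h} {f}
  A235: {f} {h}
  A236: {c} {h}
  A245: {d,f} {h} {i}
  A246: {c} {h} {i}
  A256: {h} {i}
  A345: {f} {h}
  A346: {c} {h}
  A356: {e,h}
  A456: {h} {i}
  A1234: {f}
  A1235: {f}
  A1245: {d,f}
  A1345: {f}
  A2345: {f} {h}
  A2346: {c} {h}
  A2356: {h}
  A2456: {h} {i}
  A3456: {h}
  A12345: {f}
  A23456: {h}
C dims 18,32,28,12; δ0: rk 14, SNF 1^14; δ1: rk 18, SNF 1^18; δ2: rk 10, SNF 1^10
degree 0: 18−14−0 = 4 → Ȟ^0 ≅ Z^4
degree 1: 32−18−14 = 0 → Ȟ^1 ≅ 0
degree 2: 28−10−18 = 0 → Ȟ^2 ≅ 0

Ȟ^0 ≅ Z^4, Ȟ^1 ≅ 0 and Ȟ^2 ≅ 0
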